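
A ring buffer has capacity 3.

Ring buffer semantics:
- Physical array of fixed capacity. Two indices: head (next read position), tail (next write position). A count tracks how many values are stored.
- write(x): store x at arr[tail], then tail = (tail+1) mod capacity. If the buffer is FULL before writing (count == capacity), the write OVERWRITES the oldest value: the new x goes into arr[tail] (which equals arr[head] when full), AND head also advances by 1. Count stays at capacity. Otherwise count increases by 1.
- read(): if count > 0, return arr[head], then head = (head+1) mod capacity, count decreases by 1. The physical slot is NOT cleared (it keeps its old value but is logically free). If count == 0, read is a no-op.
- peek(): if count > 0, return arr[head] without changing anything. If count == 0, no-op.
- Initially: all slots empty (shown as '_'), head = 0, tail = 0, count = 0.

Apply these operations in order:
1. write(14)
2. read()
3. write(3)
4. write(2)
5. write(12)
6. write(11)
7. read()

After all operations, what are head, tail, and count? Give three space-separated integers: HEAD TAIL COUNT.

After op 1 (write(14)): arr=[14 _ _] head=0 tail=1 count=1
After op 2 (read()): arr=[14 _ _] head=1 tail=1 count=0
After op 3 (write(3)): arr=[14 3 _] head=1 tail=2 count=1
After op 4 (write(2)): arr=[14 3 2] head=1 tail=0 count=2
After op 5 (write(12)): arr=[12 3 2] head=1 tail=1 count=3
After op 6 (write(11)): arr=[12 11 2] head=2 tail=2 count=3
After op 7 (read()): arr=[12 11 2] head=0 tail=2 count=2

Answer: 0 2 2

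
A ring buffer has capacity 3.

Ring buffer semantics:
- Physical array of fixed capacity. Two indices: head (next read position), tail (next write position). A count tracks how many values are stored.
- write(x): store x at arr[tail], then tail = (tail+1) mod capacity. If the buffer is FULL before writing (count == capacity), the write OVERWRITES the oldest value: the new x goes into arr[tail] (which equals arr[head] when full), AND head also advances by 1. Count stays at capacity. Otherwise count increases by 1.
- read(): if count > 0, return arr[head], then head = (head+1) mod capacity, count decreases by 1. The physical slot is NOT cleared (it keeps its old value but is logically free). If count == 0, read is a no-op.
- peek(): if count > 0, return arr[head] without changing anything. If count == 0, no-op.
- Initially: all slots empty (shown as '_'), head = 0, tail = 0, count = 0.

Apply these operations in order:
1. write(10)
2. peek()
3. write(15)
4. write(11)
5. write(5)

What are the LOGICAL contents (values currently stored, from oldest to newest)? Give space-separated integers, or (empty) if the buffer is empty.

Answer: 15 11 5

Derivation:
After op 1 (write(10)): arr=[10 _ _] head=0 tail=1 count=1
After op 2 (peek()): arr=[10 _ _] head=0 tail=1 count=1
After op 3 (write(15)): arr=[10 15 _] head=0 tail=2 count=2
After op 4 (write(11)): arr=[10 15 11] head=0 tail=0 count=3
After op 5 (write(5)): arr=[5 15 11] head=1 tail=1 count=3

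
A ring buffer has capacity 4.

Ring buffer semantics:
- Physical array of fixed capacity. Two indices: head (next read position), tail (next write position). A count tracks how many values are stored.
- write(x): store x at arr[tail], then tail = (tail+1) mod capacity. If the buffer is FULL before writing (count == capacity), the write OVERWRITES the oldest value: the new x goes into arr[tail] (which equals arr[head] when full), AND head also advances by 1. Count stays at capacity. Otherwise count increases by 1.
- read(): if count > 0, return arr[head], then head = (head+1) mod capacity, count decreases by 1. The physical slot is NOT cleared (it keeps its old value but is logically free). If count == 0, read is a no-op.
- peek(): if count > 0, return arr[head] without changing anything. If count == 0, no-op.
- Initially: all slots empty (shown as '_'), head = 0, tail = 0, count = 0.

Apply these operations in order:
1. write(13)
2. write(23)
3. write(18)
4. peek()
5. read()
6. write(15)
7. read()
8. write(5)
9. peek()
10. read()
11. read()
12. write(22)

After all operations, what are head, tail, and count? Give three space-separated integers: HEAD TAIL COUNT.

After op 1 (write(13)): arr=[13 _ _ _] head=0 tail=1 count=1
After op 2 (write(23)): arr=[13 23 _ _] head=0 tail=2 count=2
After op 3 (write(18)): arr=[13 23 18 _] head=0 tail=3 count=3
After op 4 (peek()): arr=[13 23 18 _] head=0 tail=3 count=3
After op 5 (read()): arr=[13 23 18 _] head=1 tail=3 count=2
After op 6 (write(15)): arr=[13 23 18 15] head=1 tail=0 count=3
After op 7 (read()): arr=[13 23 18 15] head=2 tail=0 count=2
After op 8 (write(5)): arr=[5 23 18 15] head=2 tail=1 count=3
After op 9 (peek()): arr=[5 23 18 15] head=2 tail=1 count=3
After op 10 (read()): arr=[5 23 18 15] head=3 tail=1 count=2
After op 11 (read()): arr=[5 23 18 15] head=0 tail=1 count=1
After op 12 (write(22)): arr=[5 22 18 15] head=0 tail=2 count=2

Answer: 0 2 2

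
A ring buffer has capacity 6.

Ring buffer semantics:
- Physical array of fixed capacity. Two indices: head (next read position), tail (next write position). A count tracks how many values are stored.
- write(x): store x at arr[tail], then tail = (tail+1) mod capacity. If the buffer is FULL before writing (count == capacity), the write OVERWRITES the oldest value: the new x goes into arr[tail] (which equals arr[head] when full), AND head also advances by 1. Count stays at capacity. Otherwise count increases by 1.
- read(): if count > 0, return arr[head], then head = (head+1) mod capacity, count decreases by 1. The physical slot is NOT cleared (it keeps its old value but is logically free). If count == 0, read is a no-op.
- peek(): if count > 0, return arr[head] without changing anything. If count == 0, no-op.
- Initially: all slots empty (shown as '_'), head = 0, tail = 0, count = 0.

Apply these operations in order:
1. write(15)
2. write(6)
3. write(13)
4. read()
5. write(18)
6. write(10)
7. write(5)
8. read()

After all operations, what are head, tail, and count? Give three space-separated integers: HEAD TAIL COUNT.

After op 1 (write(15)): arr=[15 _ _ _ _ _] head=0 tail=1 count=1
After op 2 (write(6)): arr=[15 6 _ _ _ _] head=0 tail=2 count=2
After op 3 (write(13)): arr=[15 6 13 _ _ _] head=0 tail=3 count=3
After op 4 (read()): arr=[15 6 13 _ _ _] head=1 tail=3 count=2
After op 5 (write(18)): arr=[15 6 13 18 _ _] head=1 tail=4 count=3
After op 6 (write(10)): arr=[15 6 13 18 10 _] head=1 tail=5 count=4
After op 7 (write(5)): arr=[15 6 13 18 10 5] head=1 tail=0 count=5
After op 8 (read()): arr=[15 6 13 18 10 5] head=2 tail=0 count=4

Answer: 2 0 4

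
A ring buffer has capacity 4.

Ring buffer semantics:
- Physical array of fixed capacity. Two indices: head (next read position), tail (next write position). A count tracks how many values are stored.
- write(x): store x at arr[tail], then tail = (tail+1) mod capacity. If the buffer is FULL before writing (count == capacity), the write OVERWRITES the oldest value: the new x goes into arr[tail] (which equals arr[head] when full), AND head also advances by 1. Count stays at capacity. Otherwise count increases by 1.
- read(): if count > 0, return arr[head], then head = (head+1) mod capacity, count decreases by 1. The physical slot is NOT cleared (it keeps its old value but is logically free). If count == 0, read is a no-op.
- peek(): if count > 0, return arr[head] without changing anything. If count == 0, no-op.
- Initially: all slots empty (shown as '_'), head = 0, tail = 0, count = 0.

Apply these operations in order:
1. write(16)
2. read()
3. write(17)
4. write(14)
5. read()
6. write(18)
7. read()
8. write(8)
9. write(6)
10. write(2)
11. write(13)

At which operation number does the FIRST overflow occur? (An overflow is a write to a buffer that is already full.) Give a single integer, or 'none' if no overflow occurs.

After op 1 (write(16)): arr=[16 _ _ _] head=0 tail=1 count=1
After op 2 (read()): arr=[16 _ _ _] head=1 tail=1 count=0
After op 3 (write(17)): arr=[16 17 _ _] head=1 tail=2 count=1
After op 4 (write(14)): arr=[16 17 14 _] head=1 tail=3 count=2
After op 5 (read()): arr=[16 17 14 _] head=2 tail=3 count=1
After op 6 (write(18)): arr=[16 17 14 18] head=2 tail=0 count=2
After op 7 (read()): arr=[16 17 14 18] head=3 tail=0 count=1
After op 8 (write(8)): arr=[8 17 14 18] head=3 tail=1 count=2
After op 9 (write(6)): arr=[8 6 14 18] head=3 tail=2 count=3
After op 10 (write(2)): arr=[8 6 2 18] head=3 tail=3 count=4
After op 11 (write(13)): arr=[8 6 2 13] head=0 tail=0 count=4

Answer: 11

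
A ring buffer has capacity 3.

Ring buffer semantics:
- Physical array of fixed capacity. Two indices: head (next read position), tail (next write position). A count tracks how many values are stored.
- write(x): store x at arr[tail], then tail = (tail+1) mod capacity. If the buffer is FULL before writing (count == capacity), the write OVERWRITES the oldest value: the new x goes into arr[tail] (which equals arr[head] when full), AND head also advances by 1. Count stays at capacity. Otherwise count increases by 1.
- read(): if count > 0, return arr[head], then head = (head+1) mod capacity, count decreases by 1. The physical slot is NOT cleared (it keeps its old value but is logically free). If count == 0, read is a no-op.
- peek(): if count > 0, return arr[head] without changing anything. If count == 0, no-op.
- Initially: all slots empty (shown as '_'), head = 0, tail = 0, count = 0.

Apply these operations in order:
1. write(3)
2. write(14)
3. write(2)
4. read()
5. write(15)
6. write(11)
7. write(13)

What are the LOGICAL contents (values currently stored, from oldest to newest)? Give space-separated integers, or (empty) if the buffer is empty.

After op 1 (write(3)): arr=[3 _ _] head=0 tail=1 count=1
After op 2 (write(14)): arr=[3 14 _] head=0 tail=2 count=2
After op 3 (write(2)): arr=[3 14 2] head=0 tail=0 count=3
After op 4 (read()): arr=[3 14 2] head=1 tail=0 count=2
After op 5 (write(15)): arr=[15 14 2] head=1 tail=1 count=3
After op 6 (write(11)): arr=[15 11 2] head=2 tail=2 count=3
After op 7 (write(13)): arr=[15 11 13] head=0 tail=0 count=3

Answer: 15 11 13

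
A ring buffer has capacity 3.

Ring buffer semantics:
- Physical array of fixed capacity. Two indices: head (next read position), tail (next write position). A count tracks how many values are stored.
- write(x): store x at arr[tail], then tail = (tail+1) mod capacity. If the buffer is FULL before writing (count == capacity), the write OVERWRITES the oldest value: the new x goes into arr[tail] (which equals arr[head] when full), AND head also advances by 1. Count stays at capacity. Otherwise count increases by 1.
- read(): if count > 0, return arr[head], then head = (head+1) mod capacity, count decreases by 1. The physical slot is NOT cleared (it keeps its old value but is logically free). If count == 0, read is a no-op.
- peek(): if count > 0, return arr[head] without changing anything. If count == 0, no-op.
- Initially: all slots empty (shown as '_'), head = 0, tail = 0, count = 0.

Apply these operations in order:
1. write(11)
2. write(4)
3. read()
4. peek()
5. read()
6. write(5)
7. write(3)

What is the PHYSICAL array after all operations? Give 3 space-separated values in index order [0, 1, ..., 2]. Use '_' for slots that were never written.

Answer: 3 4 5

Derivation:
After op 1 (write(11)): arr=[11 _ _] head=0 tail=1 count=1
After op 2 (write(4)): arr=[11 4 _] head=0 tail=2 count=2
After op 3 (read()): arr=[11 4 _] head=1 tail=2 count=1
After op 4 (peek()): arr=[11 4 _] head=1 tail=2 count=1
After op 5 (read()): arr=[11 4 _] head=2 tail=2 count=0
After op 6 (write(5)): arr=[11 4 5] head=2 tail=0 count=1
After op 7 (write(3)): arr=[3 4 5] head=2 tail=1 count=2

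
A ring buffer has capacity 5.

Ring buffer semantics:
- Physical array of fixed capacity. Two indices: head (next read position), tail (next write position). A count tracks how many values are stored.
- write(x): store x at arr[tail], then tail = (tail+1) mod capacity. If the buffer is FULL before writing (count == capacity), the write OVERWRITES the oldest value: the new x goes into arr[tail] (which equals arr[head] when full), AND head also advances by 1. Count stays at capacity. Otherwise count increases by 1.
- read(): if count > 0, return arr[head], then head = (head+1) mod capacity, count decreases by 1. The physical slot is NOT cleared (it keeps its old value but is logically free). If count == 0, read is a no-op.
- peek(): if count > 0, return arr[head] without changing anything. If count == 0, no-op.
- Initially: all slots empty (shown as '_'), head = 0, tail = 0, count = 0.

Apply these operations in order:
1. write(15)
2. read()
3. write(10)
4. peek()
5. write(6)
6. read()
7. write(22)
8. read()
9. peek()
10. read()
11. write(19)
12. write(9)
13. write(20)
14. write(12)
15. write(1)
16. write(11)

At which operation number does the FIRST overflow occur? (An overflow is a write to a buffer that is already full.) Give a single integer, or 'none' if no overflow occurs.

Answer: 16

Derivation:
After op 1 (write(15)): arr=[15 _ _ _ _] head=0 tail=1 count=1
After op 2 (read()): arr=[15 _ _ _ _] head=1 tail=1 count=0
After op 3 (write(10)): arr=[15 10 _ _ _] head=1 tail=2 count=1
After op 4 (peek()): arr=[15 10 _ _ _] head=1 tail=2 count=1
After op 5 (write(6)): arr=[15 10 6 _ _] head=1 tail=3 count=2
After op 6 (read()): arr=[15 10 6 _ _] head=2 tail=3 count=1
After op 7 (write(22)): arr=[15 10 6 22 _] head=2 tail=4 count=2
After op 8 (read()): arr=[15 10 6 22 _] head=3 tail=4 count=1
After op 9 (peek()): arr=[15 10 6 22 _] head=3 tail=4 count=1
After op 10 (read()): arr=[15 10 6 22 _] head=4 tail=4 count=0
After op 11 (write(19)): arr=[15 10 6 22 19] head=4 tail=0 count=1
After op 12 (write(9)): arr=[9 10 6 22 19] head=4 tail=1 count=2
After op 13 (write(20)): arr=[9 20 6 22 19] head=4 tail=2 count=3
After op 14 (write(12)): arr=[9 20 12 22 19] head=4 tail=3 count=4
After op 15 (write(1)): arr=[9 20 12 1 19] head=4 tail=4 count=5
After op 16 (write(11)): arr=[9 20 12 1 11] head=0 tail=0 count=5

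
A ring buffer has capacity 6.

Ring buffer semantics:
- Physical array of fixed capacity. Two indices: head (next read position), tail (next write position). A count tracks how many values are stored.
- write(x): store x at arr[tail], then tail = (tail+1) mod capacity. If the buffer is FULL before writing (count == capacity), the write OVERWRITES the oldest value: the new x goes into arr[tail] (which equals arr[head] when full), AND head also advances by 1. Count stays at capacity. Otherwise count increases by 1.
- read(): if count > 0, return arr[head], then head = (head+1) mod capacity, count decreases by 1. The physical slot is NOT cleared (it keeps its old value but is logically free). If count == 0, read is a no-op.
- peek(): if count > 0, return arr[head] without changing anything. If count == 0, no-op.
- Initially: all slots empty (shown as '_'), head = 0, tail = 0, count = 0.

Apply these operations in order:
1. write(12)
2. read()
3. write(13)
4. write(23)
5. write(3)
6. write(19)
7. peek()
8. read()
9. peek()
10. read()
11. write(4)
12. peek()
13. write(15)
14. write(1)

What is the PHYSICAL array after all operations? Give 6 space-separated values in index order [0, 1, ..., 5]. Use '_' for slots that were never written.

After op 1 (write(12)): arr=[12 _ _ _ _ _] head=0 tail=1 count=1
After op 2 (read()): arr=[12 _ _ _ _ _] head=1 tail=1 count=0
After op 3 (write(13)): arr=[12 13 _ _ _ _] head=1 tail=2 count=1
After op 4 (write(23)): arr=[12 13 23 _ _ _] head=1 tail=3 count=2
After op 5 (write(3)): arr=[12 13 23 3 _ _] head=1 tail=4 count=3
After op 6 (write(19)): arr=[12 13 23 3 19 _] head=1 tail=5 count=4
After op 7 (peek()): arr=[12 13 23 3 19 _] head=1 tail=5 count=4
After op 8 (read()): arr=[12 13 23 3 19 _] head=2 tail=5 count=3
After op 9 (peek()): arr=[12 13 23 3 19 _] head=2 tail=5 count=3
After op 10 (read()): arr=[12 13 23 3 19 _] head=3 tail=5 count=2
After op 11 (write(4)): arr=[12 13 23 3 19 4] head=3 tail=0 count=3
After op 12 (peek()): arr=[12 13 23 3 19 4] head=3 tail=0 count=3
After op 13 (write(15)): arr=[15 13 23 3 19 4] head=3 tail=1 count=4
After op 14 (write(1)): arr=[15 1 23 3 19 4] head=3 tail=2 count=5

Answer: 15 1 23 3 19 4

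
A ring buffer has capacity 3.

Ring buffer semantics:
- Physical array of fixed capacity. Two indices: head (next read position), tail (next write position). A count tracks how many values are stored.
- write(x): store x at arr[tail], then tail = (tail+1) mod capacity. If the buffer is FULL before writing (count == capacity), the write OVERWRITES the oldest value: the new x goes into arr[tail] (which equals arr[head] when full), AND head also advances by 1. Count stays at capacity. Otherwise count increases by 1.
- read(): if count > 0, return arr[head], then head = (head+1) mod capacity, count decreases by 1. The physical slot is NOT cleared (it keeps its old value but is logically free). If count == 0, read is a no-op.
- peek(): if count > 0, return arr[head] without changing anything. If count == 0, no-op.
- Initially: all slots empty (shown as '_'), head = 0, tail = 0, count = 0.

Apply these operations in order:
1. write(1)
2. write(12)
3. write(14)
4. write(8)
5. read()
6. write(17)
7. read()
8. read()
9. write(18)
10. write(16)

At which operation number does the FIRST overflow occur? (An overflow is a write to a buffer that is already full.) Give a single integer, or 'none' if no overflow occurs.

Answer: 4

Derivation:
After op 1 (write(1)): arr=[1 _ _] head=0 tail=1 count=1
After op 2 (write(12)): arr=[1 12 _] head=0 tail=2 count=2
After op 3 (write(14)): arr=[1 12 14] head=0 tail=0 count=3
After op 4 (write(8)): arr=[8 12 14] head=1 tail=1 count=3
After op 5 (read()): arr=[8 12 14] head=2 tail=1 count=2
After op 6 (write(17)): arr=[8 17 14] head=2 tail=2 count=3
After op 7 (read()): arr=[8 17 14] head=0 tail=2 count=2
After op 8 (read()): arr=[8 17 14] head=1 tail=2 count=1
After op 9 (write(18)): arr=[8 17 18] head=1 tail=0 count=2
After op 10 (write(16)): arr=[16 17 18] head=1 tail=1 count=3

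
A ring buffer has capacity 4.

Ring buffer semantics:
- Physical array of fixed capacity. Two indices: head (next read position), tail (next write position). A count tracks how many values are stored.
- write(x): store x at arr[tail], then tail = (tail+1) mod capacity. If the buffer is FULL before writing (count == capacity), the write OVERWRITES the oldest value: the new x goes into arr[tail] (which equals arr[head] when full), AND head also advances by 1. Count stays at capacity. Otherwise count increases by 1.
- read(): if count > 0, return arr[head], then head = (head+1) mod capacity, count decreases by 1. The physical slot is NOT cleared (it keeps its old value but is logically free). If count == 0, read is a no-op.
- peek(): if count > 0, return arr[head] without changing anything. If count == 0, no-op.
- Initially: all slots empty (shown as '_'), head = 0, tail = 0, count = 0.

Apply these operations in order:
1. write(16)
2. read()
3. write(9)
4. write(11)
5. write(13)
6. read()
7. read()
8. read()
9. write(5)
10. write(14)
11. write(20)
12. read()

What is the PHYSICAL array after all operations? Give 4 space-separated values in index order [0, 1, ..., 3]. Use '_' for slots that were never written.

Answer: 5 14 20 13

Derivation:
After op 1 (write(16)): arr=[16 _ _ _] head=0 tail=1 count=1
After op 2 (read()): arr=[16 _ _ _] head=1 tail=1 count=0
After op 3 (write(9)): arr=[16 9 _ _] head=1 tail=2 count=1
After op 4 (write(11)): arr=[16 9 11 _] head=1 tail=3 count=2
After op 5 (write(13)): arr=[16 9 11 13] head=1 tail=0 count=3
After op 6 (read()): arr=[16 9 11 13] head=2 tail=0 count=2
After op 7 (read()): arr=[16 9 11 13] head=3 tail=0 count=1
After op 8 (read()): arr=[16 9 11 13] head=0 tail=0 count=0
After op 9 (write(5)): arr=[5 9 11 13] head=0 tail=1 count=1
After op 10 (write(14)): arr=[5 14 11 13] head=0 tail=2 count=2
After op 11 (write(20)): arr=[5 14 20 13] head=0 tail=3 count=3
After op 12 (read()): arr=[5 14 20 13] head=1 tail=3 count=2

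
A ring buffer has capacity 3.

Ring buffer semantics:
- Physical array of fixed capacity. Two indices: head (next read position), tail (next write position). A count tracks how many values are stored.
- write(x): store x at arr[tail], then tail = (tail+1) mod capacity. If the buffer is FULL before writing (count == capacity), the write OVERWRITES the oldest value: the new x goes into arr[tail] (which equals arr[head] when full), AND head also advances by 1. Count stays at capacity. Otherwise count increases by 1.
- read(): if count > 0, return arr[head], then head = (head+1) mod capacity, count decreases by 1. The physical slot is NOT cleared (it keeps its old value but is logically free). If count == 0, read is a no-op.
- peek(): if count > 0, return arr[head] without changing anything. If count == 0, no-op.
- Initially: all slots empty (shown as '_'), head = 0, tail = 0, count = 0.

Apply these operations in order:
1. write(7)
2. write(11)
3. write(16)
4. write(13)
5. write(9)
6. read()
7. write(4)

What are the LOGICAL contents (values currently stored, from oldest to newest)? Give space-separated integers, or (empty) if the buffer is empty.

Answer: 13 9 4

Derivation:
After op 1 (write(7)): arr=[7 _ _] head=0 tail=1 count=1
After op 2 (write(11)): arr=[7 11 _] head=0 tail=2 count=2
After op 3 (write(16)): arr=[7 11 16] head=0 tail=0 count=3
After op 4 (write(13)): arr=[13 11 16] head=1 tail=1 count=3
After op 5 (write(9)): arr=[13 9 16] head=2 tail=2 count=3
After op 6 (read()): arr=[13 9 16] head=0 tail=2 count=2
After op 7 (write(4)): arr=[13 9 4] head=0 tail=0 count=3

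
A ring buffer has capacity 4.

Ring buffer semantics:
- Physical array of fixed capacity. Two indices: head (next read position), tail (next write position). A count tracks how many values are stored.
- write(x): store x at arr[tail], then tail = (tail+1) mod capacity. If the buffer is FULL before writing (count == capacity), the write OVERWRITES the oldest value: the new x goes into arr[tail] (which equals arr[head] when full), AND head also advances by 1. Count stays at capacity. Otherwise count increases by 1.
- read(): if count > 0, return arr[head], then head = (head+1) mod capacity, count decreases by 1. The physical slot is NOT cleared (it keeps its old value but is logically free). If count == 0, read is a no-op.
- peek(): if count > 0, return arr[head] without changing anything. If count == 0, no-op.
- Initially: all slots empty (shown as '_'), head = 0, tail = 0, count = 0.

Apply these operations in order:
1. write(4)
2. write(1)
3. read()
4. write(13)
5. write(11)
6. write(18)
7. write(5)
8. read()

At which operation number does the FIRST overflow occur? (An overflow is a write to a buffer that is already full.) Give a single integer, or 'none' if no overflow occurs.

After op 1 (write(4)): arr=[4 _ _ _] head=0 tail=1 count=1
After op 2 (write(1)): arr=[4 1 _ _] head=0 tail=2 count=2
After op 3 (read()): arr=[4 1 _ _] head=1 tail=2 count=1
After op 4 (write(13)): arr=[4 1 13 _] head=1 tail=3 count=2
After op 5 (write(11)): arr=[4 1 13 11] head=1 tail=0 count=3
After op 6 (write(18)): arr=[18 1 13 11] head=1 tail=1 count=4
After op 7 (write(5)): arr=[18 5 13 11] head=2 tail=2 count=4
After op 8 (read()): arr=[18 5 13 11] head=3 tail=2 count=3

Answer: 7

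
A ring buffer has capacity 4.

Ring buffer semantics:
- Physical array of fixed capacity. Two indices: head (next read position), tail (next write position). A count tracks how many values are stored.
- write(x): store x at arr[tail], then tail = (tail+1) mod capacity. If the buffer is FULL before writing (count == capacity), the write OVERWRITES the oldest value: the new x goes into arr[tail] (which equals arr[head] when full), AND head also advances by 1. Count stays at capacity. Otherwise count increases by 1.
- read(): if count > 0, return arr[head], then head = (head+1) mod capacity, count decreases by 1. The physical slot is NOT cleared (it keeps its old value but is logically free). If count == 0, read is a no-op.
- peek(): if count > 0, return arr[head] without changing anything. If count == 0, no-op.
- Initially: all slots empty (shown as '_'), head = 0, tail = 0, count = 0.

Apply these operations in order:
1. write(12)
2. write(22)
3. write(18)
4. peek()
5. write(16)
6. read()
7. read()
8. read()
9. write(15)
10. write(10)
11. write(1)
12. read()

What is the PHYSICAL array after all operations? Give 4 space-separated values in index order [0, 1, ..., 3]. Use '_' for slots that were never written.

After op 1 (write(12)): arr=[12 _ _ _] head=0 tail=1 count=1
After op 2 (write(22)): arr=[12 22 _ _] head=0 tail=2 count=2
After op 3 (write(18)): arr=[12 22 18 _] head=0 tail=3 count=3
After op 4 (peek()): arr=[12 22 18 _] head=0 tail=3 count=3
After op 5 (write(16)): arr=[12 22 18 16] head=0 tail=0 count=4
After op 6 (read()): arr=[12 22 18 16] head=1 tail=0 count=3
After op 7 (read()): arr=[12 22 18 16] head=2 tail=0 count=2
After op 8 (read()): arr=[12 22 18 16] head=3 tail=0 count=1
After op 9 (write(15)): arr=[15 22 18 16] head=3 tail=1 count=2
After op 10 (write(10)): arr=[15 10 18 16] head=3 tail=2 count=3
After op 11 (write(1)): arr=[15 10 1 16] head=3 tail=3 count=4
After op 12 (read()): arr=[15 10 1 16] head=0 tail=3 count=3

Answer: 15 10 1 16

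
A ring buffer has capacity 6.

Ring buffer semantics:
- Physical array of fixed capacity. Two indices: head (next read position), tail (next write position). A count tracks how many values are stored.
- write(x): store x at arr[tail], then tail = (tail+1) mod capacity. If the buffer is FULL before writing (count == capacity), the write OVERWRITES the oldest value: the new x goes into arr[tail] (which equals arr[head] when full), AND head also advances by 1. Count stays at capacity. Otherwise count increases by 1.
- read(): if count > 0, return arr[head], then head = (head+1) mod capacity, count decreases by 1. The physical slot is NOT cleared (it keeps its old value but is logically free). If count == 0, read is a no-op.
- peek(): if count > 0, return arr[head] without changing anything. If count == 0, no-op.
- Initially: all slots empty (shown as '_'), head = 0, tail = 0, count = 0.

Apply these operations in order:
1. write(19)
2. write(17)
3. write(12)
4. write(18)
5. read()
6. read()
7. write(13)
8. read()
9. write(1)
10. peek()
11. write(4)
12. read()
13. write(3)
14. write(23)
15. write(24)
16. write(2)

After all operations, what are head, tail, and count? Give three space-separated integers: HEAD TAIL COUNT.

Answer: 5 5 6

Derivation:
After op 1 (write(19)): arr=[19 _ _ _ _ _] head=0 tail=1 count=1
After op 2 (write(17)): arr=[19 17 _ _ _ _] head=0 tail=2 count=2
After op 3 (write(12)): arr=[19 17 12 _ _ _] head=0 tail=3 count=3
After op 4 (write(18)): arr=[19 17 12 18 _ _] head=0 tail=4 count=4
After op 5 (read()): arr=[19 17 12 18 _ _] head=1 tail=4 count=3
After op 6 (read()): arr=[19 17 12 18 _ _] head=2 tail=4 count=2
After op 7 (write(13)): arr=[19 17 12 18 13 _] head=2 tail=5 count=3
After op 8 (read()): arr=[19 17 12 18 13 _] head=3 tail=5 count=2
After op 9 (write(1)): arr=[19 17 12 18 13 1] head=3 tail=0 count=3
After op 10 (peek()): arr=[19 17 12 18 13 1] head=3 tail=0 count=3
After op 11 (write(4)): arr=[4 17 12 18 13 1] head=3 tail=1 count=4
After op 12 (read()): arr=[4 17 12 18 13 1] head=4 tail=1 count=3
After op 13 (write(3)): arr=[4 3 12 18 13 1] head=4 tail=2 count=4
After op 14 (write(23)): arr=[4 3 23 18 13 1] head=4 tail=3 count=5
After op 15 (write(24)): arr=[4 3 23 24 13 1] head=4 tail=4 count=6
After op 16 (write(2)): arr=[4 3 23 24 2 1] head=5 tail=5 count=6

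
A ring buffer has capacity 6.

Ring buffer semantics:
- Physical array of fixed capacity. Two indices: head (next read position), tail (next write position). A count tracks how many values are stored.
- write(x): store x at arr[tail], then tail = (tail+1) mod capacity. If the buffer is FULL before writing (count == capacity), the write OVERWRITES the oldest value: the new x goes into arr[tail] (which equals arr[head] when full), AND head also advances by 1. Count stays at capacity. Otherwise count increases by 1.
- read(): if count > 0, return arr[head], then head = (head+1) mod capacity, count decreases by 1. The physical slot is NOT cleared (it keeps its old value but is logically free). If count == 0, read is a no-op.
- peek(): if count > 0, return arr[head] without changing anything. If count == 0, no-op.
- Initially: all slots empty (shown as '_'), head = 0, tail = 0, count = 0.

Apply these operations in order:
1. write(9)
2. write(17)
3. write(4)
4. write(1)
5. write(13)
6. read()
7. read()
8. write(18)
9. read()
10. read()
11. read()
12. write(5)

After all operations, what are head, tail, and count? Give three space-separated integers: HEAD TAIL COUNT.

Answer: 5 1 2

Derivation:
After op 1 (write(9)): arr=[9 _ _ _ _ _] head=0 tail=1 count=1
After op 2 (write(17)): arr=[9 17 _ _ _ _] head=0 tail=2 count=2
After op 3 (write(4)): arr=[9 17 4 _ _ _] head=0 tail=3 count=3
After op 4 (write(1)): arr=[9 17 4 1 _ _] head=0 tail=4 count=4
After op 5 (write(13)): arr=[9 17 4 1 13 _] head=0 tail=5 count=5
After op 6 (read()): arr=[9 17 4 1 13 _] head=1 tail=5 count=4
After op 7 (read()): arr=[9 17 4 1 13 _] head=2 tail=5 count=3
After op 8 (write(18)): arr=[9 17 4 1 13 18] head=2 tail=0 count=4
After op 9 (read()): arr=[9 17 4 1 13 18] head=3 tail=0 count=3
After op 10 (read()): arr=[9 17 4 1 13 18] head=4 tail=0 count=2
After op 11 (read()): arr=[9 17 4 1 13 18] head=5 tail=0 count=1
After op 12 (write(5)): arr=[5 17 4 1 13 18] head=5 tail=1 count=2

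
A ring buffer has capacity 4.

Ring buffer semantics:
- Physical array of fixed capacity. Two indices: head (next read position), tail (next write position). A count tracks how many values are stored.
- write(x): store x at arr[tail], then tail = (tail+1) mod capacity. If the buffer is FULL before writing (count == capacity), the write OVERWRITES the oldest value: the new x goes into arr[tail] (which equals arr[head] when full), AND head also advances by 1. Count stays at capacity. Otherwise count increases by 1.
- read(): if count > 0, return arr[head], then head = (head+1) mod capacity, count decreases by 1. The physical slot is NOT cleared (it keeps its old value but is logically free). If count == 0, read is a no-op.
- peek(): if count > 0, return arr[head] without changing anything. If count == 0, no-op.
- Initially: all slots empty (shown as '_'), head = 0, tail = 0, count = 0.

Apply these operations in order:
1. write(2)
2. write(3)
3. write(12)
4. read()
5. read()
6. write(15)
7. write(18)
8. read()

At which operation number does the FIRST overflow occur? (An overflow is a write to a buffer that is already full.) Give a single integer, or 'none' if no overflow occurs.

After op 1 (write(2)): arr=[2 _ _ _] head=0 tail=1 count=1
After op 2 (write(3)): arr=[2 3 _ _] head=0 tail=2 count=2
After op 3 (write(12)): arr=[2 3 12 _] head=0 tail=3 count=3
After op 4 (read()): arr=[2 3 12 _] head=1 tail=3 count=2
After op 5 (read()): arr=[2 3 12 _] head=2 tail=3 count=1
After op 6 (write(15)): arr=[2 3 12 15] head=2 tail=0 count=2
After op 7 (write(18)): arr=[18 3 12 15] head=2 tail=1 count=3
After op 8 (read()): arr=[18 3 12 15] head=3 tail=1 count=2

Answer: none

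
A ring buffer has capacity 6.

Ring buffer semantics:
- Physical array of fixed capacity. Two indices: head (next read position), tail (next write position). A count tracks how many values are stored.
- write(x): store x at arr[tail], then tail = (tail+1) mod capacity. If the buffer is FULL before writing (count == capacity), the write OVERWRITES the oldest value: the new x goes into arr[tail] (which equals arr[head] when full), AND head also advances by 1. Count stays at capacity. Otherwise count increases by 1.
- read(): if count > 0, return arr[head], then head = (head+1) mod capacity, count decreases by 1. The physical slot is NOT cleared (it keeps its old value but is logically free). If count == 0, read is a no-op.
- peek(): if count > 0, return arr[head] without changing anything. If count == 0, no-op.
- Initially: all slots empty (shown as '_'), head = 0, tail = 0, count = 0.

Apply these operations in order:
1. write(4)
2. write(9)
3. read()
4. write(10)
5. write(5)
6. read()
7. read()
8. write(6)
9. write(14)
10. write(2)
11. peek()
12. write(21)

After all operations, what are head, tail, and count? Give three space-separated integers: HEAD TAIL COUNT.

Answer: 3 2 5

Derivation:
After op 1 (write(4)): arr=[4 _ _ _ _ _] head=0 tail=1 count=1
After op 2 (write(9)): arr=[4 9 _ _ _ _] head=0 tail=2 count=2
After op 3 (read()): arr=[4 9 _ _ _ _] head=1 tail=2 count=1
After op 4 (write(10)): arr=[4 9 10 _ _ _] head=1 tail=3 count=2
After op 5 (write(5)): arr=[4 9 10 5 _ _] head=1 tail=4 count=3
After op 6 (read()): arr=[4 9 10 5 _ _] head=2 tail=4 count=2
After op 7 (read()): arr=[4 9 10 5 _ _] head=3 tail=4 count=1
After op 8 (write(6)): arr=[4 9 10 5 6 _] head=3 tail=5 count=2
After op 9 (write(14)): arr=[4 9 10 5 6 14] head=3 tail=0 count=3
After op 10 (write(2)): arr=[2 9 10 5 6 14] head=3 tail=1 count=4
After op 11 (peek()): arr=[2 9 10 5 6 14] head=3 tail=1 count=4
After op 12 (write(21)): arr=[2 21 10 5 6 14] head=3 tail=2 count=5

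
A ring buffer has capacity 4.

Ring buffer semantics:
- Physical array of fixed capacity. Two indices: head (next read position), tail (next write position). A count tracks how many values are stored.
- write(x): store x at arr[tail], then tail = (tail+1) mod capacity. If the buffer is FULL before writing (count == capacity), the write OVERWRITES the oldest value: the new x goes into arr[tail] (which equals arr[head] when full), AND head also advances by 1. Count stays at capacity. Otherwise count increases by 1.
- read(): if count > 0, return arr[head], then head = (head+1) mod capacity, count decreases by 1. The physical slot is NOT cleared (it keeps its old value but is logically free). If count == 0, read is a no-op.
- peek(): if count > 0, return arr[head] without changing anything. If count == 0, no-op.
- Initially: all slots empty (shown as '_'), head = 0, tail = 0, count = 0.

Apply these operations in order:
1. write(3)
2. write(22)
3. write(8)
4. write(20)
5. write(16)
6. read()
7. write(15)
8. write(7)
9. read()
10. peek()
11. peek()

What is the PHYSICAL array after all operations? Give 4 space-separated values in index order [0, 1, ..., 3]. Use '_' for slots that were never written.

Answer: 16 15 7 20

Derivation:
After op 1 (write(3)): arr=[3 _ _ _] head=0 tail=1 count=1
After op 2 (write(22)): arr=[3 22 _ _] head=0 tail=2 count=2
After op 3 (write(8)): arr=[3 22 8 _] head=0 tail=3 count=3
After op 4 (write(20)): arr=[3 22 8 20] head=0 tail=0 count=4
After op 5 (write(16)): arr=[16 22 8 20] head=1 tail=1 count=4
After op 6 (read()): arr=[16 22 8 20] head=2 tail=1 count=3
After op 7 (write(15)): arr=[16 15 8 20] head=2 tail=2 count=4
After op 8 (write(7)): arr=[16 15 7 20] head=3 tail=3 count=4
After op 9 (read()): arr=[16 15 7 20] head=0 tail=3 count=3
After op 10 (peek()): arr=[16 15 7 20] head=0 tail=3 count=3
After op 11 (peek()): arr=[16 15 7 20] head=0 tail=3 count=3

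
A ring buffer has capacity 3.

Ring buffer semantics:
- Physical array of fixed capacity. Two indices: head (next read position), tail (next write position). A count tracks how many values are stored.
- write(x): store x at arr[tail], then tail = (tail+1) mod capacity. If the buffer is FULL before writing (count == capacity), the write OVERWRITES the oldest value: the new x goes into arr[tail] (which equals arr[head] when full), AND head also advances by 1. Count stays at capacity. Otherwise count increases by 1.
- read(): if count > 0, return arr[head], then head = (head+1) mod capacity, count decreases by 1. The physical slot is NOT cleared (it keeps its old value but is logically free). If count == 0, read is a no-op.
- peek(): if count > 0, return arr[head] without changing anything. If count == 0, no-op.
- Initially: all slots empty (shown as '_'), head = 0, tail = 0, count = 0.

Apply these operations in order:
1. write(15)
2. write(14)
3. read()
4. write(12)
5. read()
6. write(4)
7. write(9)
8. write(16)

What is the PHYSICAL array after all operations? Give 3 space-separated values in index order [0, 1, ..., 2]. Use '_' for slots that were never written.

After op 1 (write(15)): arr=[15 _ _] head=0 tail=1 count=1
After op 2 (write(14)): arr=[15 14 _] head=0 tail=2 count=2
After op 3 (read()): arr=[15 14 _] head=1 tail=2 count=1
After op 4 (write(12)): arr=[15 14 12] head=1 tail=0 count=2
After op 5 (read()): arr=[15 14 12] head=2 tail=0 count=1
After op 6 (write(4)): arr=[4 14 12] head=2 tail=1 count=2
After op 7 (write(9)): arr=[4 9 12] head=2 tail=2 count=3
After op 8 (write(16)): arr=[4 9 16] head=0 tail=0 count=3

Answer: 4 9 16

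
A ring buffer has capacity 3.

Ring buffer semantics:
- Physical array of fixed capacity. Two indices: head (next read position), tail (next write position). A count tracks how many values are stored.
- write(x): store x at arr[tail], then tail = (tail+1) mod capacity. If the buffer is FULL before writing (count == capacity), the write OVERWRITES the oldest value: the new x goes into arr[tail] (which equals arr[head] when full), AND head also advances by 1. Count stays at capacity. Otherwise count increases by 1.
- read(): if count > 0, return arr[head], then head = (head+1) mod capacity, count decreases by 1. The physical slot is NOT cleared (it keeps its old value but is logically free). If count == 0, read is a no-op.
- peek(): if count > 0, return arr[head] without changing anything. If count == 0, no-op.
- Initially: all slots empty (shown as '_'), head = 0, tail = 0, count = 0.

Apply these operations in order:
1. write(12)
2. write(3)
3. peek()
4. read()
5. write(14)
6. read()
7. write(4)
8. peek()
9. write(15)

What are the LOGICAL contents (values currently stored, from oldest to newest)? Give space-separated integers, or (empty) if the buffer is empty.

Answer: 14 4 15

Derivation:
After op 1 (write(12)): arr=[12 _ _] head=0 tail=1 count=1
After op 2 (write(3)): arr=[12 3 _] head=0 tail=2 count=2
After op 3 (peek()): arr=[12 3 _] head=0 tail=2 count=2
After op 4 (read()): arr=[12 3 _] head=1 tail=2 count=1
After op 5 (write(14)): arr=[12 3 14] head=1 tail=0 count=2
After op 6 (read()): arr=[12 3 14] head=2 tail=0 count=1
After op 7 (write(4)): arr=[4 3 14] head=2 tail=1 count=2
After op 8 (peek()): arr=[4 3 14] head=2 tail=1 count=2
After op 9 (write(15)): arr=[4 15 14] head=2 tail=2 count=3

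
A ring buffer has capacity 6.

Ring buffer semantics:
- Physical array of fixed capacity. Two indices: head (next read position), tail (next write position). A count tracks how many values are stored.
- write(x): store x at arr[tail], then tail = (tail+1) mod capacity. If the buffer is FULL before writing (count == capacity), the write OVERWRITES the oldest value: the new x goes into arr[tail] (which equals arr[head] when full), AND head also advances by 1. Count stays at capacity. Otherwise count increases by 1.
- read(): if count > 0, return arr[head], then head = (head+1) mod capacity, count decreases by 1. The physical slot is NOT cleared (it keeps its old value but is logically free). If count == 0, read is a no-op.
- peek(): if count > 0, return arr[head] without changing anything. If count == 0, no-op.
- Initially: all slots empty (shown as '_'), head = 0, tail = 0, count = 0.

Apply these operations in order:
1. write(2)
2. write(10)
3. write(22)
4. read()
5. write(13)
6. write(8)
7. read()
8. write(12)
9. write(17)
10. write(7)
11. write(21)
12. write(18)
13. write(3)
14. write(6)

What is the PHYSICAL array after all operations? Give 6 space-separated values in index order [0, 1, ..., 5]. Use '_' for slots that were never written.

After op 1 (write(2)): arr=[2 _ _ _ _ _] head=0 tail=1 count=1
After op 2 (write(10)): arr=[2 10 _ _ _ _] head=0 tail=2 count=2
After op 3 (write(22)): arr=[2 10 22 _ _ _] head=0 tail=3 count=3
After op 4 (read()): arr=[2 10 22 _ _ _] head=1 tail=3 count=2
After op 5 (write(13)): arr=[2 10 22 13 _ _] head=1 tail=4 count=3
After op 6 (write(8)): arr=[2 10 22 13 8 _] head=1 tail=5 count=4
After op 7 (read()): arr=[2 10 22 13 8 _] head=2 tail=5 count=3
After op 8 (write(12)): arr=[2 10 22 13 8 12] head=2 tail=0 count=4
After op 9 (write(17)): arr=[17 10 22 13 8 12] head=2 tail=1 count=5
After op 10 (write(7)): arr=[17 7 22 13 8 12] head=2 tail=2 count=6
After op 11 (write(21)): arr=[17 7 21 13 8 12] head=3 tail=3 count=6
After op 12 (write(18)): arr=[17 7 21 18 8 12] head=4 tail=4 count=6
After op 13 (write(3)): arr=[17 7 21 18 3 12] head=5 tail=5 count=6
After op 14 (write(6)): arr=[17 7 21 18 3 6] head=0 tail=0 count=6

Answer: 17 7 21 18 3 6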